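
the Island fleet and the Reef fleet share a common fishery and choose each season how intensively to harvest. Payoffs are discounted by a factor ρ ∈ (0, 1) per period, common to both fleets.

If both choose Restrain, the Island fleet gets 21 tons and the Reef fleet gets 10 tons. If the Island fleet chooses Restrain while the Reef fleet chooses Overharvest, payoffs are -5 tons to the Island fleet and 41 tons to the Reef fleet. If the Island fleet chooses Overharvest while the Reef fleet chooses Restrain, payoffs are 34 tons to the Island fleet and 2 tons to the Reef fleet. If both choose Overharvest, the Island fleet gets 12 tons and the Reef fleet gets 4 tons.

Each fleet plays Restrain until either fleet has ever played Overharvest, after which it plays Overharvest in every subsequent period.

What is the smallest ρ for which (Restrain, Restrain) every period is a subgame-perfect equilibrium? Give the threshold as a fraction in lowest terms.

31/37

the Island fleet's threshold: (34−21)/(34−12) = 13/22.
the Reef fleet's threshold: (41−10)/(41−4) = 31/37.
13/22 < 31/37, so the Reef fleet binds and ρ* = 31/37.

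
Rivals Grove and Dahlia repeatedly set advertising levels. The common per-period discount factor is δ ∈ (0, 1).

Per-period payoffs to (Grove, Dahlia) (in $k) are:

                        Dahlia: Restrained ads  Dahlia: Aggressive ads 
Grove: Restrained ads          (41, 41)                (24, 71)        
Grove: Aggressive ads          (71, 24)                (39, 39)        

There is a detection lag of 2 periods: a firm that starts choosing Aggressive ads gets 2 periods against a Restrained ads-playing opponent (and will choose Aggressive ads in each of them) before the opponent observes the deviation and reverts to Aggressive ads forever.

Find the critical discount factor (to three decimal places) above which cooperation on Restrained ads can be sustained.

Deviating for the 2 undetected periods gains 71−41 = 30 per period over cooperation, then loses 41−39 = 2 per period forever once punishment starts.
Gain: 30(1 + δ + … + δ^1); loss: 2·δ^2/(1−δ).
No profitable deviation ⇔ 30(1−δ^2) ≤ 2·δ^2, i.e. δ^2 ≥ 30/(30+2) = 15/16.
Hence δ ≥ (15/16)^(1/2) ≈ 0.968.

0.968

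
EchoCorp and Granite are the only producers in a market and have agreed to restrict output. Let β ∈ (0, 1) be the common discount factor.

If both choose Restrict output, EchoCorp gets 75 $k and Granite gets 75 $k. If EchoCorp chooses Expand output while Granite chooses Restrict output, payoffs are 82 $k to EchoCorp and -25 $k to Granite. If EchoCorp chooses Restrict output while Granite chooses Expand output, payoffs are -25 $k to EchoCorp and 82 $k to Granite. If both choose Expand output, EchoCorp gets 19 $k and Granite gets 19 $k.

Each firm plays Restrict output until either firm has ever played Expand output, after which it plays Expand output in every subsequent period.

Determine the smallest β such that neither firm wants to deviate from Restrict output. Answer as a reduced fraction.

75/(1−β) ≥ 82 + 19β/(1−β)
75 ≥ 82 − 63β
β ≥ 7/63 = 1/9.

1/9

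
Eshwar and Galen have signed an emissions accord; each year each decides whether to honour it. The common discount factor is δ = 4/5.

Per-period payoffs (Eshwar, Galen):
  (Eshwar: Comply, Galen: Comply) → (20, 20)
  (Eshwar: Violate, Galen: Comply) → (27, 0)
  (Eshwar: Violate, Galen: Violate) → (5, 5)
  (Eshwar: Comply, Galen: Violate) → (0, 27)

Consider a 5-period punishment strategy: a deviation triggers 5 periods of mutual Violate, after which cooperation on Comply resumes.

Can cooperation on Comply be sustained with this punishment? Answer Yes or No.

Comparing payoff streams over the 6 periods until play realigns: cooperate → 20(1+δ+…+δ^5); deviate → 27 + 5(δ+…+δ^5).
Cooperation is sustained iff (20−5)(δ+…+δ^5) ≥ 27−20.
δ+…+δ^5 = 4/5·(1−(4/5)^5)/(1−4/5) = 2.6893, and (27−20)/(20−5) = 0.4667.
2.6893 ≥ 0.4667, so cooperation is sustainable.

Yes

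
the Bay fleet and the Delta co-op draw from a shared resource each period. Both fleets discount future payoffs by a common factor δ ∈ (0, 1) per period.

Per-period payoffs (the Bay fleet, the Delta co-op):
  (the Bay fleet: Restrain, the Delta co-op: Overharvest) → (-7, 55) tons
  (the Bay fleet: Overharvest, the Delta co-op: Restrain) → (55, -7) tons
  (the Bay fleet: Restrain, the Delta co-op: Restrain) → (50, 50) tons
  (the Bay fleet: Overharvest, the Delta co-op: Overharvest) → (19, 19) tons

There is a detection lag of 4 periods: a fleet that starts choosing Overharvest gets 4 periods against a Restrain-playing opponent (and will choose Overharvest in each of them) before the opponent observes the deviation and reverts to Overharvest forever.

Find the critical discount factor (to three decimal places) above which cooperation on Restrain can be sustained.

A deviator earns 55 for 4 periods, then 19 forever; cooperating earns 50 forever. Multiplying the IC by (1−δ):
50 ≥ 55(1−δ^4) + 19δ^4, so 36·δ^4 ≥ 5 and δ^4 ≥ 5/36.
δ ≥ (5/36)^(1/4) ≈ 0.610.

0.610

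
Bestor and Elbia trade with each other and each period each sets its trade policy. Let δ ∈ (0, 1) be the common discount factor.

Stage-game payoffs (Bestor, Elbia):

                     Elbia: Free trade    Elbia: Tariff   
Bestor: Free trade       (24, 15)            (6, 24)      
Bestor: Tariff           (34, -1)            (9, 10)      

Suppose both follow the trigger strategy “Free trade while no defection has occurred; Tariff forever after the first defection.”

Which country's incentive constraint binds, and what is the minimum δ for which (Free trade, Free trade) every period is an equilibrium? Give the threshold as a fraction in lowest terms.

Elbia; δ ≥ 9/14

For Bestor: deviation gain 34−24 = 10, per-period punishment loss 24−9 = 15. IC gives δ ≥ 10/25 = 2/5.
For Elbia: gain 9, loss 5 per period, so δ ≥ 9/14.
The tighter constraint is Elbia's, so cooperation needs δ ≥ 9/14.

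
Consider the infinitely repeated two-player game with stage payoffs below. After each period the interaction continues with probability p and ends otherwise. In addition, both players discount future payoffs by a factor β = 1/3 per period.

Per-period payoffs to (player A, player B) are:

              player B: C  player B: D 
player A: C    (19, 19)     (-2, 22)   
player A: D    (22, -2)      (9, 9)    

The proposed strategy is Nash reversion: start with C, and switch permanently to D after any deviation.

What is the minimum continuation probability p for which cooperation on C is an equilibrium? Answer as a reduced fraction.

With continuation probability p and discount β, the effective per-period discount factor is βp.
Grim-trigger IC: βp ≥ (22−19)/(22−9) = 3/13.
So p ≥ (3/13)/(1/3) = 9/13.

9/13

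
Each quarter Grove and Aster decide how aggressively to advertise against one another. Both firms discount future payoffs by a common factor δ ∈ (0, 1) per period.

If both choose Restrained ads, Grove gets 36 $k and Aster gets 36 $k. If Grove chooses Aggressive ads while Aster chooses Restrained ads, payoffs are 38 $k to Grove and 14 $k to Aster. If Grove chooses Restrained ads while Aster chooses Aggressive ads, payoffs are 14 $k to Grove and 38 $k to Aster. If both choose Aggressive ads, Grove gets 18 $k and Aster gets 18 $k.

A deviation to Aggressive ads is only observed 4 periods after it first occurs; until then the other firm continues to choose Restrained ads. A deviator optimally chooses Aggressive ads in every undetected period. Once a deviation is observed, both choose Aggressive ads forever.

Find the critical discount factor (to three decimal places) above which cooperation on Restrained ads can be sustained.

0.562

A deviator earns 38 for 4 periods, then 18 forever; cooperating earns 36 forever. Multiplying the IC by (1−δ):
36 ≥ 38(1−δ^4) + 18δ^4, so 20·δ^4 ≥ 2 and δ^4 ≥ 1/10.
δ ≥ (1/10)^(1/4) ≈ 0.562.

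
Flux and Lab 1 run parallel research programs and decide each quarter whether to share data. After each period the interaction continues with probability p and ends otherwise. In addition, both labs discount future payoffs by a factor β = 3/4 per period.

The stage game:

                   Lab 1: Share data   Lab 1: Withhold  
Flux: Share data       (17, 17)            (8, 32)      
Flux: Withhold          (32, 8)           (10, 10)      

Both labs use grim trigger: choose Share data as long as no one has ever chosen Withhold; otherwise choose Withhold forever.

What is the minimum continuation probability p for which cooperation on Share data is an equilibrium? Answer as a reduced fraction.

Expected continuation weight on next period's payoff is β·p = 3/4·p, which plays the role of the discount factor.
Cooperation requires 3/4·p ≥ (32−17)/(32−10) = 15/22, hence p ≥ 10/11.

10/11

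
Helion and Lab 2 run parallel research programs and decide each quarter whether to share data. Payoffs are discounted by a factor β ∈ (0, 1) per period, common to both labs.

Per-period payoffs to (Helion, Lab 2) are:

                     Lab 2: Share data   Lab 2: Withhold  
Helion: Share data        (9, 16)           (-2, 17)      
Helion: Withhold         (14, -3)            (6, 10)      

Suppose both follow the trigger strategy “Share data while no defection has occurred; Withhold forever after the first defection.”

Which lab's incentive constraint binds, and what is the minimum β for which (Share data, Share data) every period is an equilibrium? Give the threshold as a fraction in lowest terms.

Helion; β ≥ 5/8

Helion: cooperation gives 9 each period; deviation gives 14 once then 6 forever.
  9/(1−β) ≥ 14 + 6β/(1−β) ⇒ β ≥ 5/8.
Lab 2: cooperation gives 16 each period; deviation gives 17 once then 10 forever.
  β ≥ 1/7.
Both must hold, so the binding constraint is Helion's: β ≥ 5/8.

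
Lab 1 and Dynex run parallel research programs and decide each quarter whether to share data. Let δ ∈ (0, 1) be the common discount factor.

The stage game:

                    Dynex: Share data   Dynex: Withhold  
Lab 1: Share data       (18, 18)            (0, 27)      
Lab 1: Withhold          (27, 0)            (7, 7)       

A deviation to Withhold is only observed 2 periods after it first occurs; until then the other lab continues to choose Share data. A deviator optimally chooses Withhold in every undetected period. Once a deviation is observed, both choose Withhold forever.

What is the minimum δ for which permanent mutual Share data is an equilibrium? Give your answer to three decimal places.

0.671

The best deviation is to choose Withhold for all 2 undetected periods, earning 27 each, then 7 forever once detected.
Deviation value: 27(1−δ^2)/(1−δ) + 7δ^2/(1−δ); cooperation value: 18/(1−δ).
IC: 18 ≥ 27(1−δ^2) + 7δ^2 = 27 − 20δ^2.
So δ^2 ≥ 9/20, giving δ ≥ (9/20)^(1/2) ≈ 0.671.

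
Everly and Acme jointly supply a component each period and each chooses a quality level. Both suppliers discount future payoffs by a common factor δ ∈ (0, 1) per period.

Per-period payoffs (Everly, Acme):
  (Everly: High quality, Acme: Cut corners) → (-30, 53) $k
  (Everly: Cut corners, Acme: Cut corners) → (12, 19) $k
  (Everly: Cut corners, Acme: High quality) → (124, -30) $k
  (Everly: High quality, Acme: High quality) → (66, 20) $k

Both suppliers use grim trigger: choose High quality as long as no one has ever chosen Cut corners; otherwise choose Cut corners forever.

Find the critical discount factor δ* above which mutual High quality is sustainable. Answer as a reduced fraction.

Everly: cooperation gives 66 each period; deviation gives 124 once then 12 forever.
  66/(1−δ) ≥ 124 + 12δ/(1−δ) ⇒ δ ≥ 58/112 = 29/56.
Acme: cooperation gives 20 each period; deviation gives 53 once then 19 forever.
  δ ≥ 33/34.
Both must hold, so the binding constraint is Acme's: δ ≥ 33/34.

33/34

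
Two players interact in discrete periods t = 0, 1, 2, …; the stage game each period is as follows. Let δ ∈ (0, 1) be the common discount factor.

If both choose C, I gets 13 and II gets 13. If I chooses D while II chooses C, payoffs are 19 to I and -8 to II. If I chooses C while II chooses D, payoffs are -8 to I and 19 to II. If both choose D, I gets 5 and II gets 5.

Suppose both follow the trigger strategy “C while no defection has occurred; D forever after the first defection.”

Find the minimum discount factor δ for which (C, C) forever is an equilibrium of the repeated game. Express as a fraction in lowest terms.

Under grim trigger the critical discount factor is (T−C)/(T−P) with T = 19, C = 13, P = 5.
δ* = (19−13)/(19−5) = 6/14 = 3/7.

3/7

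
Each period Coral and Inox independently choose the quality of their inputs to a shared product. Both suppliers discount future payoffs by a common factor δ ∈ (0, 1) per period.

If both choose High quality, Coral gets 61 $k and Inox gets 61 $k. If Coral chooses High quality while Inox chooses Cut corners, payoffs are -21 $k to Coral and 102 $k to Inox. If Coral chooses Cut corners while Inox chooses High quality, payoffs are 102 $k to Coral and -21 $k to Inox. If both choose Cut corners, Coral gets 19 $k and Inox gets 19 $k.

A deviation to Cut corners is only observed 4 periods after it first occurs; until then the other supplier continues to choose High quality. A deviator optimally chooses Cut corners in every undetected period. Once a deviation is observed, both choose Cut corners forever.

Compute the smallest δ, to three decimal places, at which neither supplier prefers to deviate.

The best deviation is to choose Cut corners for all 4 undetected periods, earning 102 each, then 19 forever once detected.
Deviation value: 102(1−δ^4)/(1−δ) + 19δ^4/(1−δ); cooperation value: 61/(1−δ).
IC: 61 ≥ 102(1−δ^4) + 19δ^4 = 102 − 83δ^4.
So δ^4 ≥ 41/83, giving δ ≥ (41/83)^(1/4) ≈ 0.838.

0.838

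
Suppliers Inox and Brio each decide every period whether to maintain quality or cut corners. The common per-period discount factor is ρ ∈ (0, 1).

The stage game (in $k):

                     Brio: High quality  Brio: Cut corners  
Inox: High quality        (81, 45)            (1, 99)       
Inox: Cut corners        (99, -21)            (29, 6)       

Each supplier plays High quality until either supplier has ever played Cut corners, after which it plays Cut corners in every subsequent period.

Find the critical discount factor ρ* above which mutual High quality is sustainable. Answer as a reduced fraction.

Inox: cooperation gives 81 each period; deviation gives 99 once then 29 forever.
  81/(1−ρ) ≥ 99 + 29ρ/(1−ρ) ⇒ ρ ≥ 18/70 = 9/35.
Brio: cooperation gives 45 each period; deviation gives 99 once then 6 forever.
  ρ ≥ 54/93 = 18/31.
Both must hold, so the binding constraint is Brio's: ρ ≥ 18/31.

18/31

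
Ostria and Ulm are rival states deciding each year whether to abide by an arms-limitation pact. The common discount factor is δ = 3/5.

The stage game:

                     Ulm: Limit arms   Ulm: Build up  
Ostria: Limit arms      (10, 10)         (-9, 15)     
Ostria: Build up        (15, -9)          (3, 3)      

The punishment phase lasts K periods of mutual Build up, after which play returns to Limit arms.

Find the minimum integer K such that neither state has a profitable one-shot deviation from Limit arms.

No profitable deviation requires (10−3)(δ+…+δ^K) ≥ 15−10, i.e. δ+…+δ^K ≥ 5/7 ≈ 0.7143.
With δ = 3/5, the partial sums are K=1: 0.6000, K=2: 0.9600.
K = 2 is the first length at which the sum reaches 0.7143.

2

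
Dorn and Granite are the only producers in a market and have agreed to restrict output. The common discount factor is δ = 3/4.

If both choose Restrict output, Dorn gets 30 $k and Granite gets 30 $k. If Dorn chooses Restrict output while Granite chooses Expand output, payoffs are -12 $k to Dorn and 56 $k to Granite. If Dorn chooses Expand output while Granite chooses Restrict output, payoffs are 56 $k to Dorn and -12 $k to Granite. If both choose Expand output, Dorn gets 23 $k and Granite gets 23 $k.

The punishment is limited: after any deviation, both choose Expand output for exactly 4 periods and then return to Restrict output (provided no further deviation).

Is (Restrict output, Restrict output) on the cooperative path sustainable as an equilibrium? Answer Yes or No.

Comparing payoff streams over the 5 periods until play realigns: cooperate → 30(1+δ+…+δ^4); deviate → 56 + 23(δ+…+δ^4).
Cooperation is sustained iff (30−23)(δ+…+δ^4) ≥ 56−30.
δ+…+δ^4 = 3/4·(1−(3/4)^4)/(1−3/4) = 2.0508, and (56−30)/(30−23) = 3.7143.
2.0508 < 3.7143, so cooperation is not sustainable.

No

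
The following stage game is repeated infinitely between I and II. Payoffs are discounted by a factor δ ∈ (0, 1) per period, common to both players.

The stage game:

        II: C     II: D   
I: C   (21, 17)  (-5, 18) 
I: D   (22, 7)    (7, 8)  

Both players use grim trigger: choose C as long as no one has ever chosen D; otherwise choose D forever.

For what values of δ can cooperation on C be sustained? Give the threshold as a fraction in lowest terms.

For I: deviation gain 22−21 = 1, per-period punishment loss 21−7 = 14. IC gives δ ≥ 1/15.
For II: gain 1, loss 9 per period, so δ ≥ 1/10.
The tighter constraint is II's, so cooperation needs δ ≥ 1/10.

1/10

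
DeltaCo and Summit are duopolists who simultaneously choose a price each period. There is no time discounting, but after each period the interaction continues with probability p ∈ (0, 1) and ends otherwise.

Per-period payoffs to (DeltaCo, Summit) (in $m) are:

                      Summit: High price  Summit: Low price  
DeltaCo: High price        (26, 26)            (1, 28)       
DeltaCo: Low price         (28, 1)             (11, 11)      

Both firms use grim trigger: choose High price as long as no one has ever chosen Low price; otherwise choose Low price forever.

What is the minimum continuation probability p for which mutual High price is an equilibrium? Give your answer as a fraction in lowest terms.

With no time discounting, the continuation probability p plays the role of the discount factor.
Grim-trigger IC: 26/(1−p) ≥ 28 + 11p/(1−p) ⇒ p ≥ (28−26)/(28−11) = 2/17.

2/17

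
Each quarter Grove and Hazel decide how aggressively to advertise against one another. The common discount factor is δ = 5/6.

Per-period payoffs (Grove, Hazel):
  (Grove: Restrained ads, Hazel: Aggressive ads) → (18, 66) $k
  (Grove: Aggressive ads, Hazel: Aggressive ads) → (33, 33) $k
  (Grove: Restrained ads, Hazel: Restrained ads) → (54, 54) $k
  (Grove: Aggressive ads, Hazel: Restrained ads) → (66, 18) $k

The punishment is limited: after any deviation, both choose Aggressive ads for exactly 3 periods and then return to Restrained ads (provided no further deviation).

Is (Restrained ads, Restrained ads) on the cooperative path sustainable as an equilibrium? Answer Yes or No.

Yes

IC: δ+…+δ^3 ≥ (66−54)/(54−33) = 4/7.
At δ = 5/6: partial sum = 2.1065 ≥ 0.5714. Cooperation sustainable.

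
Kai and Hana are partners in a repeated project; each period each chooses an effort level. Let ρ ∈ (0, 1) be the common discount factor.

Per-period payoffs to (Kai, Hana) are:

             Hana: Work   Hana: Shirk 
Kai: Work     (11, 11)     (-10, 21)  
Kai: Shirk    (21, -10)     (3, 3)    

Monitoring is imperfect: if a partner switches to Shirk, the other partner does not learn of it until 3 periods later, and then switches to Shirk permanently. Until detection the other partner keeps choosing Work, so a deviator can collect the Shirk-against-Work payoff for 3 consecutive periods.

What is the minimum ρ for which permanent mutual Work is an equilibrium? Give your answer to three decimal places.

0.822

The best deviation is to choose Shirk for all 3 undetected periods, earning 21 each, then 3 forever once detected.
Deviation value: 21(1−ρ^3)/(1−ρ) + 3ρ^3/(1−ρ); cooperation value: 11/(1−ρ).
IC: 11 ≥ 21(1−ρ^3) + 3ρ^3 = 21 − 18ρ^3.
So ρ^3 ≥ 10/18 = 5/9, giving ρ ≥ (5/9)^(1/3) ≈ 0.822.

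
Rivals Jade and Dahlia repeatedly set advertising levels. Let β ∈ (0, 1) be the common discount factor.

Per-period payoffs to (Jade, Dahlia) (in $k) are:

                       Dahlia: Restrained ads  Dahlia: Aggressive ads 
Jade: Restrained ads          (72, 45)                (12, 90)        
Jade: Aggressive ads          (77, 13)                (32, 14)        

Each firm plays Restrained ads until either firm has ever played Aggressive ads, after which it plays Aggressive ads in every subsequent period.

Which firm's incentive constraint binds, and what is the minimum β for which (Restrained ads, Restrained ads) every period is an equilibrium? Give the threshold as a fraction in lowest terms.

Dahlia; β ≥ 45/76

For Jade: deviation gain 77−72 = 5, per-period punishment loss 72−32 = 40. IC gives β ≥ 5/45 = 1/9.
For Dahlia: gain 45, loss 31 per period, so β ≥ 45/76.
The tighter constraint is Dahlia's, so cooperation needs β ≥ 45/76.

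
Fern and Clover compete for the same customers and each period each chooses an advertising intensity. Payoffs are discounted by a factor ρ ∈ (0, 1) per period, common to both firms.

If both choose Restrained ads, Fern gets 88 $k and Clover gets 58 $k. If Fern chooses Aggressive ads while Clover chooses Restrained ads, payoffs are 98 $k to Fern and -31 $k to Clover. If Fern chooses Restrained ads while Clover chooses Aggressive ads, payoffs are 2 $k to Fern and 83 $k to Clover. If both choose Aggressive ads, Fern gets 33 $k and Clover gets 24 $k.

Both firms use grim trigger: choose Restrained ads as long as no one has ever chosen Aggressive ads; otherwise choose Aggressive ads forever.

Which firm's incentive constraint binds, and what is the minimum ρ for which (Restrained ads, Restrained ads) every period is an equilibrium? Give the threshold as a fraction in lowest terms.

For Fern: deviation gain 98−88 = 10, per-period punishment loss 88−33 = 55. IC gives ρ ≥ 10/65 = 2/13.
For Clover: gain 25, loss 34 per period, so ρ ≥ 25/59.
The tighter constraint is Clover's, so cooperation needs ρ ≥ 25/59.

Clover; ρ ≥ 25/59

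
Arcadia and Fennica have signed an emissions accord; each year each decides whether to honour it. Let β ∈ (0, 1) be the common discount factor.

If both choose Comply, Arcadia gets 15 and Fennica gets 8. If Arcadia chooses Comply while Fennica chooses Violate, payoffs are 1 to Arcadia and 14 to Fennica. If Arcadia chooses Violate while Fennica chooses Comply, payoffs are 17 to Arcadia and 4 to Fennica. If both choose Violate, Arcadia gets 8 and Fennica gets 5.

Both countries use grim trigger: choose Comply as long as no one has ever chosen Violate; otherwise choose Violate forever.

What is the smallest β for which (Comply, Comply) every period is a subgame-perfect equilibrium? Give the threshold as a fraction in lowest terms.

Arcadia's threshold: (17−15)/(17−8) = 2/9.
Fennica's threshold: (14−8)/(14−5) = 2/3.
2/9 < 2/3, so Fennica binds and β* = 2/3.

2/3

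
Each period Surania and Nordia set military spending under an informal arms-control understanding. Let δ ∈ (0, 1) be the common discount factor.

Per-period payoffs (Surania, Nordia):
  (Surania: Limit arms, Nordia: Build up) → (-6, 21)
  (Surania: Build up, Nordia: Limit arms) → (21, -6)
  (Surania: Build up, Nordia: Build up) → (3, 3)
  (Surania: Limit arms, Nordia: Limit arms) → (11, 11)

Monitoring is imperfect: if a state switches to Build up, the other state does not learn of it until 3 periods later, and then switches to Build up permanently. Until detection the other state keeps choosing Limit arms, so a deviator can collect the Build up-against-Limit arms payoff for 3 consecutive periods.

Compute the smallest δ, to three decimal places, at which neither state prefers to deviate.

A deviator earns 21 for 3 periods, then 3 forever; cooperating earns 11 forever. Multiplying the IC by (1−δ):
11 ≥ 21(1−δ^3) + 3δ^3, so 18·δ^3 ≥ 10 and δ^3 ≥ 5/9.
δ ≥ (5/9)^(1/3) ≈ 0.822.

0.822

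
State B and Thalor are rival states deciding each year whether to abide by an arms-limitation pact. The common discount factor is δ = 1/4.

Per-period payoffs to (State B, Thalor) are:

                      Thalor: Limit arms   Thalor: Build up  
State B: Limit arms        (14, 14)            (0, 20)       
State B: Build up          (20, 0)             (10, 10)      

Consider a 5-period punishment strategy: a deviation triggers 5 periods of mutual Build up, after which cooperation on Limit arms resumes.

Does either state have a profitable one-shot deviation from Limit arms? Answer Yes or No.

Comparing payoff streams over the 6 periods until play realigns: cooperate → 14(1+δ+…+δ^5); deviate → 20 + 10(δ+…+δ^5).
Cooperation is sustained iff (14−10)(δ+…+δ^5) ≥ 20−14.
δ+…+δ^5 = 1/4·(1−(1/4)^5)/(1−1/4) = 0.3330, and (20−14)/(14−10) = 1.5000.
0.3330 < 1.5000, so cooperation is not sustainable.

Yes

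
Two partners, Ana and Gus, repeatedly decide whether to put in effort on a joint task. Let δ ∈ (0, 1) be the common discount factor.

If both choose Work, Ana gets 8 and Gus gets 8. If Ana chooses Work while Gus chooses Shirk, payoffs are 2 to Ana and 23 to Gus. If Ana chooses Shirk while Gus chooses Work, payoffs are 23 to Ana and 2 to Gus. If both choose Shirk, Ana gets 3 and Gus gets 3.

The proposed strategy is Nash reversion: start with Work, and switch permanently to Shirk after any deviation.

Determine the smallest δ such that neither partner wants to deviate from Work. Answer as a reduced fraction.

8/(1−δ) ≥ 23 + 3δ/(1−δ)
8 ≥ 23 − 20δ
δ ≥ 15/20 = 3/4.

3/4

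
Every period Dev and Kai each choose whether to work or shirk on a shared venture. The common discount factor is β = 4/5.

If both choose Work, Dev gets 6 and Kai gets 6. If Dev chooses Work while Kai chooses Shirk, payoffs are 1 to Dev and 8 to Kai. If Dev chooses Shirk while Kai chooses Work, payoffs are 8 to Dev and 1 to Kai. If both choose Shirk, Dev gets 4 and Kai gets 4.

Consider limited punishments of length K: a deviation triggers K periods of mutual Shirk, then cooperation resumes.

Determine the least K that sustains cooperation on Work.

No profitable deviation requires (6−4)(β+…+β^K) ≥ 8−6, i.e. β+…+β^K ≥ 1 ≈ 1.0000.
With β = 4/5, the partial sums are K=1: 0.8000, K=2: 1.4400.
K = 2 is the first length at which the sum reaches 1.0000.

2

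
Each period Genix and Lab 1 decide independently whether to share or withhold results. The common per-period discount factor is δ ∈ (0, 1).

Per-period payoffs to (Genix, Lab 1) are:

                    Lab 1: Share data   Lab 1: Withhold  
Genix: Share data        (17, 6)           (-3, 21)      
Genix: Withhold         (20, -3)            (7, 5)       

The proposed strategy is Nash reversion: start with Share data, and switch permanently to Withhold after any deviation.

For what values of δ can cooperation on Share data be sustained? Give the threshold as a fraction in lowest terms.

15/16

Genix: cooperation gives 17 each period; deviation gives 20 once then 7 forever.
  17/(1−δ) ≥ 20 + 7δ/(1−δ) ⇒ δ ≥ 3/13.
Lab 1: cooperation gives 6 each period; deviation gives 21 once then 5 forever.
  δ ≥ 15/16.
Both must hold, so the binding constraint is Lab 1's: δ ≥ 15/16.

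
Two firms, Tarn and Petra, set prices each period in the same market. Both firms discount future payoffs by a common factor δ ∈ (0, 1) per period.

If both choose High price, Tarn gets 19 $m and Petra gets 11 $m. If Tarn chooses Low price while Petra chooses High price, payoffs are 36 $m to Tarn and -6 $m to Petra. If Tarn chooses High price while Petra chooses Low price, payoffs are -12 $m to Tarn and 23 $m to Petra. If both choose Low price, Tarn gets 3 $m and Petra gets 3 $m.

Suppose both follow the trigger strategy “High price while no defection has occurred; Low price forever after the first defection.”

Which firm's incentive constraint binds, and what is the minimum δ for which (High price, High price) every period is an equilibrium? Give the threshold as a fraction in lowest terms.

Petra; δ ≥ 3/5

Tarn: cooperation gives 19 each period; deviation gives 36 once then 3 forever.
  19/(1−δ) ≥ 36 + 3δ/(1−δ) ⇒ δ ≥ 17/33.
Petra: cooperation gives 11 each period; deviation gives 23 once then 3 forever.
  δ ≥ 12/20 = 3/5.
Both must hold, so the binding constraint is Petra's: δ ≥ 3/5.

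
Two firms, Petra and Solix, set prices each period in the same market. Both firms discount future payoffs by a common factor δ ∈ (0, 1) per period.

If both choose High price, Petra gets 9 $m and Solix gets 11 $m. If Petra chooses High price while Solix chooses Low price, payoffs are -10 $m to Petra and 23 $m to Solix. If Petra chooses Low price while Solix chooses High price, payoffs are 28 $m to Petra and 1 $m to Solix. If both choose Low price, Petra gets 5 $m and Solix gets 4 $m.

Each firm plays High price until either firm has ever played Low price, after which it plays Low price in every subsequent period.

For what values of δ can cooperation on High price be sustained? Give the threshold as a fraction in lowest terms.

Petra's threshold: (28−9)/(28−5) = 19/23.
Solix's threshold: (23−11)/(23−4) = 12/19.
19/23 > 12/19, so Petra binds and δ* = 19/23.

19/23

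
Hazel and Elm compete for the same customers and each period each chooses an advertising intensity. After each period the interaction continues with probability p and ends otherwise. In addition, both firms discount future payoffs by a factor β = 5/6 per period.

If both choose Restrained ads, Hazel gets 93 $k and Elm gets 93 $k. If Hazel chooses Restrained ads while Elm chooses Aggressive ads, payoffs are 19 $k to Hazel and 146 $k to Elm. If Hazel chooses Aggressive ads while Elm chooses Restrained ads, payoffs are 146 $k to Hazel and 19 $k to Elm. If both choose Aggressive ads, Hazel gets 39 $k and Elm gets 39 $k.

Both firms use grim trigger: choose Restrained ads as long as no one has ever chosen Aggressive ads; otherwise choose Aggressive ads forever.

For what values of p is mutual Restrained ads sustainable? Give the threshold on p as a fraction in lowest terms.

318/535

With continuation probability p and discount β, the effective per-period discount factor is βp.
Grim-trigger IC: βp ≥ (146−93)/(146−39) = 53/107.
So p ≥ (53/107)/(5/6) = 318/535.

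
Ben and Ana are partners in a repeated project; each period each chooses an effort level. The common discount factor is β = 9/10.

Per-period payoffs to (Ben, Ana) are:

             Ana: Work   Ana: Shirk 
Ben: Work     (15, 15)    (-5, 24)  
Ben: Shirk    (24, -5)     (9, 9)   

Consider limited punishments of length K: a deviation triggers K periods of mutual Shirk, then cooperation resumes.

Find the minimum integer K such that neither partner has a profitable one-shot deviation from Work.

2

IC: β(1−β^K)/(1−β) ≥ (24−15)/(15−9) = 3/2.
With β = 9/10: need 1 − β^K ≥ 3/2·(1−9/10)/(9/10), i.e. β^K ≤ 0.8333.
Since (9/10)^1 = 0.9000 and (9/10)^2 = 0.8100, the smallest such K is 2.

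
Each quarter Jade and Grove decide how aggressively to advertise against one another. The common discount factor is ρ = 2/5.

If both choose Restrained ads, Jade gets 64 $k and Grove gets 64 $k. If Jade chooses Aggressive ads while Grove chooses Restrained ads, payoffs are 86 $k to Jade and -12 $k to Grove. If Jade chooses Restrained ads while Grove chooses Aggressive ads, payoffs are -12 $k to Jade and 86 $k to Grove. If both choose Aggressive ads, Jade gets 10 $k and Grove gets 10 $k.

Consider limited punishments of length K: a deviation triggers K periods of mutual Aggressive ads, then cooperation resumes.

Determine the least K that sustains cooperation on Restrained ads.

No profitable deviation requires (64−10)(ρ+…+ρ^K) ≥ 86−64, i.e. ρ+…+ρ^K ≥ 11/27 ≈ 0.4074.
With ρ = 2/5, the partial sums are K=1: 0.4000, K=2: 0.5600.
K = 2 is the first length at which the sum reaches 0.4074.

2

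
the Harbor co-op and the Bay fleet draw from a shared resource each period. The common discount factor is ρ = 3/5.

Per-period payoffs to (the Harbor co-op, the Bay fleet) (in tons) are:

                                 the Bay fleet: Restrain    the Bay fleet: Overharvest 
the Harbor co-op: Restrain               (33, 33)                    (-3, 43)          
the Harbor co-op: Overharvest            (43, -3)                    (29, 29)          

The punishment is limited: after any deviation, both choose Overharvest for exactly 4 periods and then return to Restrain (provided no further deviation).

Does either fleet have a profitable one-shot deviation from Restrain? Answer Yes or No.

A one-shot deviation gives 43 now, then 29 for 4 periods, then back to 33.
Gain from deviating: (43−33) today; loss: (33−29) in each of the next 4 periods.
No-deviation condition: (33−29)(ρ+…+ρ^4) ≥ 43−33, i.e. ρ+…+ρ^4 ≥ 5/2.
At ρ = 3/5: ρ+…+ρ^4 = 1.3056 < 2.5000.
So cooperation is not sustainable.

Yes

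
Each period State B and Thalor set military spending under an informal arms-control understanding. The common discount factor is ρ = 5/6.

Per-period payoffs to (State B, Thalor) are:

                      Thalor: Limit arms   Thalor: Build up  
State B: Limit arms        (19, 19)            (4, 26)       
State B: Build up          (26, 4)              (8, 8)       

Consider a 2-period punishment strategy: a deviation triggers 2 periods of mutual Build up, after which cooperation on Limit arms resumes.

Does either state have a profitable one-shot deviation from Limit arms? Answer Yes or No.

IC: ρ+…+ρ^2 ≥ (26−19)/(19−8) = 7/11.
At ρ = 5/6: partial sum = 1.5278 ≥ 0.6364. Cooperation sustainable.

No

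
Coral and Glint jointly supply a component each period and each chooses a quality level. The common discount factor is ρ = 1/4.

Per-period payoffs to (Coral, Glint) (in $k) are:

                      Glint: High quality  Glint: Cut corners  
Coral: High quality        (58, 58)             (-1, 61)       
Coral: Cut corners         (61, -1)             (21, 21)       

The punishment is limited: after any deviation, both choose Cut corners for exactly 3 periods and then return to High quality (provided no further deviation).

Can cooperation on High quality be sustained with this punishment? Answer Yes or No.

Yes

Comparing payoff streams over the 4 periods until play realigns: cooperate → 58(1+ρ+…+ρ^3); deviate → 61 + 21(ρ+…+ρ^3).
Cooperation is sustained iff (58−21)(ρ+…+ρ^3) ≥ 61−58.
ρ+…+ρ^3 = 1/4·(1−(1/4)^3)/(1−1/4) = 0.3281, and (61−58)/(58−21) = 0.0811.
0.3281 ≥ 0.0811, so cooperation is sustainable.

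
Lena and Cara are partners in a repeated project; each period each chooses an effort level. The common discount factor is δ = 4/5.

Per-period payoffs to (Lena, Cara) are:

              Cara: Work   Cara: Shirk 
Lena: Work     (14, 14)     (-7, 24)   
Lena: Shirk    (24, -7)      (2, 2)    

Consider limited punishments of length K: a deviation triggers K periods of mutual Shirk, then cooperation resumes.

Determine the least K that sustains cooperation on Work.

Need Σ_{k=1}^{K} δ^k ≥ (24−14)/(14−2) = 0.8333 at δ = 4/5.
At K = 1 the sum is 0.8000 < 0.8333; at K = 2 it is 1.4400 ≥ 0.8333.
So the minimum punishment length is K = 2.

2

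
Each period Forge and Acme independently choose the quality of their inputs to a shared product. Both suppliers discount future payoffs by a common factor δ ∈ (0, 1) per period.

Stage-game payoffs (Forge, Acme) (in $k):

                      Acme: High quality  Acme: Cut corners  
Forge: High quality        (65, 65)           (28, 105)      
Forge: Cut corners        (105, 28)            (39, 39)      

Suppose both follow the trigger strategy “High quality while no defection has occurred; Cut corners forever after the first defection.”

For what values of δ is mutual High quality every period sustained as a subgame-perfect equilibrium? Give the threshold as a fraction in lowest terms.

20/33

Under grim trigger the critical discount factor is (T−C)/(T−P) with T = 105, C = 65, P = 39.
δ* = (105−65)/(105−39) = 40/66 = 20/33.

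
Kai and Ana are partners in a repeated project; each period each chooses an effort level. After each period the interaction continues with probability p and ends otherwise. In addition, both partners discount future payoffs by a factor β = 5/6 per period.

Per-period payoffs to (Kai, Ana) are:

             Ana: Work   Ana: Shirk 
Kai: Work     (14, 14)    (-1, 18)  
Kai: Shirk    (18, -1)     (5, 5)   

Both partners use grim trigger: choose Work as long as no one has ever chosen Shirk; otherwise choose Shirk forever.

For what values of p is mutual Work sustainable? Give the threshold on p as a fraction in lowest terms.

24/65

With continuation probability p and discount β, the effective per-period discount factor is βp.
Grim-trigger IC: βp ≥ (18−14)/(18−5) = 4/13.
So p ≥ (4/13)/(5/6) = 24/65.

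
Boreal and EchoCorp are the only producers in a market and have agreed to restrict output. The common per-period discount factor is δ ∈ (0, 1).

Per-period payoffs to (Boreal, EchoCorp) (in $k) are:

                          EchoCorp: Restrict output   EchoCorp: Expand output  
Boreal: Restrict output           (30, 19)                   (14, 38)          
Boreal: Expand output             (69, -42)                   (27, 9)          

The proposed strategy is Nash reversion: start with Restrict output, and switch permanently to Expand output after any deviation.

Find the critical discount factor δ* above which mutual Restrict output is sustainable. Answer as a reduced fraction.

13/14

For Boreal: deviation gain 69−30 = 39, per-period punishment loss 30−27 = 3. IC gives δ ≥ 39/42 = 13/14.
For EchoCorp: gain 19, loss 10 per period, so δ ≥ 19/29.
The tighter constraint is Boreal's, so cooperation needs δ ≥ 13/14.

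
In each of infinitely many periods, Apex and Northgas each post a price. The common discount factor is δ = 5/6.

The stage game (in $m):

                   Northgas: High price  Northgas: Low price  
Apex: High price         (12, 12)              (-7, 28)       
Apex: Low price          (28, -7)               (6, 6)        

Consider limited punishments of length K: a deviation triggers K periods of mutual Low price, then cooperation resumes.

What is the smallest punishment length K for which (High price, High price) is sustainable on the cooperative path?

IC: δ(1−δ^K)/(1−δ) ≥ (28−12)/(12−6) = 8/3.
With δ = 5/6: need 1 − δ^K ≥ 8/3·(1−5/6)/(5/6), i.e. δ^K ≤ 0.4667.
Since (5/6)^4 = 0.4823 and (5/6)^5 = 0.4019, the smallest such K is 5.

5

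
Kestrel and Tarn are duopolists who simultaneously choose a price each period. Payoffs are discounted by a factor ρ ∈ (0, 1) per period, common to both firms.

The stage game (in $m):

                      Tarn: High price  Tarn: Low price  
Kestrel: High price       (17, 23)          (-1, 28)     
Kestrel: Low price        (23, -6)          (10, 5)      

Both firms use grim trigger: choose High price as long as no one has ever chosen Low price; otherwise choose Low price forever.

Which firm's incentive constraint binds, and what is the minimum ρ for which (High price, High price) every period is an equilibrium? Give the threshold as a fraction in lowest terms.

Kestrel; ρ ≥ 6/13

Kestrel: cooperation gives 17 each period; deviation gives 23 once then 10 forever.
  17/(1−ρ) ≥ 23 + 10ρ/(1−ρ) ⇒ ρ ≥ 6/13.
Tarn: cooperation gives 23 each period; deviation gives 28 once then 5 forever.
  ρ ≥ 5/23.
Both must hold, so the binding constraint is Kestrel's: ρ ≥ 6/13.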